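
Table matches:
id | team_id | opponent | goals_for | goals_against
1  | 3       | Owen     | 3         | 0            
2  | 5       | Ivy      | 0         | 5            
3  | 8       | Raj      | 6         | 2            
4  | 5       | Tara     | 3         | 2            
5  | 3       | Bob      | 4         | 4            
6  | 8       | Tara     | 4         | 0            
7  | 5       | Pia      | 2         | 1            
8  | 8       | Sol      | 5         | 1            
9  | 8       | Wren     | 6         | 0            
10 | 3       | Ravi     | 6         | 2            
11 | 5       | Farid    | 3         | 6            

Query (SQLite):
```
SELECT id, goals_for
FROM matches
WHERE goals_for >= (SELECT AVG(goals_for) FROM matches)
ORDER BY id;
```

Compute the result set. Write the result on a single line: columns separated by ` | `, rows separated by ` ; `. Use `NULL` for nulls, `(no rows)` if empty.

Scalar subquery: AVG(goals_for) over all matches rows = 3.818182 (≈; comparison uses full precision).
Keep rows where goals_for >= that value.

3 | 6 ; 5 | 4 ; 6 | 4 ; 8 | 5 ; 9 | 6 ; 10 | 6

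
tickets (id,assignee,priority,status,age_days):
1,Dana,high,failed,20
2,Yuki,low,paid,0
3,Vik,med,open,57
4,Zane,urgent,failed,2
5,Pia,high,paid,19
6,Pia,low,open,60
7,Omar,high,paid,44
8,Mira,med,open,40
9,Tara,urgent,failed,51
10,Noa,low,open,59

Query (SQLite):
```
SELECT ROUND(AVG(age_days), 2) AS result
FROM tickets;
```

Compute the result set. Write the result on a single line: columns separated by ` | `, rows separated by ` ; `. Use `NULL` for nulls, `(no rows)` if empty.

35.2

All age_days values: [20, 0, 57, 2, 19, 60, 44, 40, 51, 59].
AVG = 352 / 10 (rounded to 2 dp).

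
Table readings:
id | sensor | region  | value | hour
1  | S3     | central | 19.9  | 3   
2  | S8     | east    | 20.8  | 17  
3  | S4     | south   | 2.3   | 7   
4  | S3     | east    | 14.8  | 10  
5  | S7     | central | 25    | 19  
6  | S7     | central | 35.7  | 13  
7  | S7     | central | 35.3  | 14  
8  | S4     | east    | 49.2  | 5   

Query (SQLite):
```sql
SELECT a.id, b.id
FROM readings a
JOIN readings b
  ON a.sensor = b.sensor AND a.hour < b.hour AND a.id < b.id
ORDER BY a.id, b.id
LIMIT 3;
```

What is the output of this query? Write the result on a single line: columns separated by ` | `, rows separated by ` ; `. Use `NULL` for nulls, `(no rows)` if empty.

1 | 4 ; 6 | 7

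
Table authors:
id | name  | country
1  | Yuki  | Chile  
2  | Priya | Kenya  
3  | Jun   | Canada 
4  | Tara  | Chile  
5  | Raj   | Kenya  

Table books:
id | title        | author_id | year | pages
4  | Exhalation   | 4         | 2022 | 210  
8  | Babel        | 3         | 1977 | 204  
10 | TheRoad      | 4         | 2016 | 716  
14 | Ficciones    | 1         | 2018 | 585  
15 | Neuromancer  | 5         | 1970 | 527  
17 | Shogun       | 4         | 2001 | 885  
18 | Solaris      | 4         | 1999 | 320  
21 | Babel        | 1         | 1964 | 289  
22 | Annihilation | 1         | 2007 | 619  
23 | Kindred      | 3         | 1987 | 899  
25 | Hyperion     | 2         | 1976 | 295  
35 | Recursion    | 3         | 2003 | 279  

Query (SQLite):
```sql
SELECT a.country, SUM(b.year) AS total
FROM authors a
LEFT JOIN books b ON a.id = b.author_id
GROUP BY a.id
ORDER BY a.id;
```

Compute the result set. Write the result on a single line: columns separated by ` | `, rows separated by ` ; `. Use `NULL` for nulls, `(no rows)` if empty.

LEFT JOIN keeps every authors row; unmatched ones get NULL for books columns.
Group by authors.id and compute SUM(b.year). SUM over an all-NULL group is NULL.
  1: ids {14, 21, 22} → SUM(b.year)=5989
  2: ids {25} → SUM(b.year)=1976
  3: ids {8, 23, 35} → SUM(b.year)=5967
  4: ids {4, 10, 17, 18} → SUM(b.year)=8038
  5: ids {15} → SUM(b.year)=1970

Chile | 5989 ; Kenya | 1976 ; Canada | 5967 ; Chile | 8038 ; Kenya | 1970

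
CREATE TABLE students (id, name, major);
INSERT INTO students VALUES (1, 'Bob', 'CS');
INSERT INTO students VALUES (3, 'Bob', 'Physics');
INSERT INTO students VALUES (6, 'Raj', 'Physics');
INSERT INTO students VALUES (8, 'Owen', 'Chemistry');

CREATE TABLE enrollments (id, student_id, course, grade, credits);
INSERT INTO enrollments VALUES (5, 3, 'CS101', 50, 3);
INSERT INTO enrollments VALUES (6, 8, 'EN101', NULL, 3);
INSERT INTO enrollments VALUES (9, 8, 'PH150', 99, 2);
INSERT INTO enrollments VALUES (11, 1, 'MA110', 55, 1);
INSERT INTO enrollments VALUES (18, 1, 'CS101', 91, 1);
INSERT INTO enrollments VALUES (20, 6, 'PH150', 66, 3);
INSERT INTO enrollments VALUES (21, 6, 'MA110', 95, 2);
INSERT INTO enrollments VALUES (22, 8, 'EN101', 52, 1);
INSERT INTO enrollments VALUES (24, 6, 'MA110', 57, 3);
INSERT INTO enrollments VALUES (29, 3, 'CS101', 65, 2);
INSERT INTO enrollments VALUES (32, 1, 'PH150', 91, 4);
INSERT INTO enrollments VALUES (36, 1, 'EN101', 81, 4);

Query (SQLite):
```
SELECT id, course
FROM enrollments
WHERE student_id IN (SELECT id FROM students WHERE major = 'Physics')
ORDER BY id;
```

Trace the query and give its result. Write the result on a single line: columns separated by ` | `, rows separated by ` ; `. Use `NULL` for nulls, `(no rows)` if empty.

5 | CS101 ; 20 | PH150 ; 21 | MA110 ; 24 | MA110 ; 29 | CS101

Inner query: students.id where major = 'Physics'.
Outer: keep enrollments rows whose student_id is in that set.
Inner query → {3, 6}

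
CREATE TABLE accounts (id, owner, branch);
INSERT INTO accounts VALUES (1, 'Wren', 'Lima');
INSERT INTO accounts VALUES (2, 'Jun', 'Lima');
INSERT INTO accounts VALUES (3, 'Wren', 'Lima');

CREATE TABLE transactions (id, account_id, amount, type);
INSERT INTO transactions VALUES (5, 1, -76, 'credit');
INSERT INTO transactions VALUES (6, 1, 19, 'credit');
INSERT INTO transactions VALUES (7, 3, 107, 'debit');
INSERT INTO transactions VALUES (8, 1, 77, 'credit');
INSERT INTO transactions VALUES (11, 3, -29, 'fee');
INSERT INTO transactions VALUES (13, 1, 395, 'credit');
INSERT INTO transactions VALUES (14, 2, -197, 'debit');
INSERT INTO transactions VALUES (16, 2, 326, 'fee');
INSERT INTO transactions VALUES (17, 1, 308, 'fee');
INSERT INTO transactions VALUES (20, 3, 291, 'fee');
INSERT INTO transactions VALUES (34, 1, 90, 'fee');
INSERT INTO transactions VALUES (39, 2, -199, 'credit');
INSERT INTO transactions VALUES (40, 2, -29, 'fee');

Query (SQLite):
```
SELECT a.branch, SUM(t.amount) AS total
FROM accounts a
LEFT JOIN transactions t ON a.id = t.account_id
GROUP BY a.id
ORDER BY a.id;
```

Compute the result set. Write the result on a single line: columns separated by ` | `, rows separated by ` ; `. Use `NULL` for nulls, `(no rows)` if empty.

Lima | 813 ; Lima | -99 ; Lima | 369

LEFT JOIN keeps every accounts row; unmatched ones get NULL for transactions columns.
Group by accounts.id and compute SUM(t.amount). SUM over an all-NULL group is NULL.
  1: ids {5, 6, 8, 13, 17, 34} → SUM(t.amount)=813
  2: ids {14, 16, 39, 40} → SUM(t.amount)=-99
  3: ids {7, 11, 20} → SUM(t.amount)=369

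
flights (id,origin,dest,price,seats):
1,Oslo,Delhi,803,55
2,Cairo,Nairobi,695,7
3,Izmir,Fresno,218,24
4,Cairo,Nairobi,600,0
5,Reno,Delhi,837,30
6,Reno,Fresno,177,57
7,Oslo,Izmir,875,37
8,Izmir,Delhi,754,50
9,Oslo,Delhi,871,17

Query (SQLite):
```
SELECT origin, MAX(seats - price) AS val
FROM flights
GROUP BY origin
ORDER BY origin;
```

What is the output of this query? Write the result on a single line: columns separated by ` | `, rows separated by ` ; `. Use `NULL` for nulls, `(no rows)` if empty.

For each row compute seats - price.
Group by origin; take MAX of the expression per group.
  Cairo: ids {2, 4} → MAX(seats - price)=-600
  Izmir: ids {3, 8} → MAX(seats - price)=-194
  Oslo: ids {1, 7, 9} → MAX(seats - price)=-748
  Reno: ids {5, 6} → MAX(seats - price)=-120

Cairo | -600 ; Izmir | -194 ; Oslo | -748 ; Reno | -120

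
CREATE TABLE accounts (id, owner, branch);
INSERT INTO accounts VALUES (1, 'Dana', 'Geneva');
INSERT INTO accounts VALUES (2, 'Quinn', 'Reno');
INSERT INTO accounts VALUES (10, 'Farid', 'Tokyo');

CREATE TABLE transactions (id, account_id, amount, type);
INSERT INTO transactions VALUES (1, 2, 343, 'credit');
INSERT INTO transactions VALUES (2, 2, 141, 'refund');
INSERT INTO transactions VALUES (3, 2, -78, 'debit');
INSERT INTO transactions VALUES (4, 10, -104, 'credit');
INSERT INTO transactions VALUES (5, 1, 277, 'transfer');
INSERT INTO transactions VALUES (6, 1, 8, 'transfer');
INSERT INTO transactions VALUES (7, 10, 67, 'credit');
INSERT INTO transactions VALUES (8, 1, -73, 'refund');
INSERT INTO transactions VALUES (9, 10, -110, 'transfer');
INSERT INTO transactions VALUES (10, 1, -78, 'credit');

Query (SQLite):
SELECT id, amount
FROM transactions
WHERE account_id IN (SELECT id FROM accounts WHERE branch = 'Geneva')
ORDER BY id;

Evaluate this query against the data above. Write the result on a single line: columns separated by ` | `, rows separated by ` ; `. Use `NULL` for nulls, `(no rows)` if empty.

Inner query: accounts.id where branch = 'Geneva'.
Outer: keep transactions rows whose account_id is in that set.
Inner query → {1}

5 | 277 ; 6 | 8 ; 8 | -73 ; 10 | -78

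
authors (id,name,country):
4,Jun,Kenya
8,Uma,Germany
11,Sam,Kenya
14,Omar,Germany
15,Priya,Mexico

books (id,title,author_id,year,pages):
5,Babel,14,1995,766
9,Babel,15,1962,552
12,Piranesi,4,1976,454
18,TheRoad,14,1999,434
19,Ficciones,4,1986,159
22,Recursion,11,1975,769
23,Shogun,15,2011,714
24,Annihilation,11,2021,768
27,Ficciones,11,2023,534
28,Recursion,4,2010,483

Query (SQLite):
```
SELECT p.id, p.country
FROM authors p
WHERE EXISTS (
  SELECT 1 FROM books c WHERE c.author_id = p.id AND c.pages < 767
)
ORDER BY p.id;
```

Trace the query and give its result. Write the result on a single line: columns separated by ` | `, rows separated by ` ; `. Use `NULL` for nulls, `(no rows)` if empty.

For each authors row, check whether any books with matching author_id has pages < 767.
Keep rows where that is true.

4 | Kenya ; 11 | Kenya ; 14 | Germany ; 15 | Mexico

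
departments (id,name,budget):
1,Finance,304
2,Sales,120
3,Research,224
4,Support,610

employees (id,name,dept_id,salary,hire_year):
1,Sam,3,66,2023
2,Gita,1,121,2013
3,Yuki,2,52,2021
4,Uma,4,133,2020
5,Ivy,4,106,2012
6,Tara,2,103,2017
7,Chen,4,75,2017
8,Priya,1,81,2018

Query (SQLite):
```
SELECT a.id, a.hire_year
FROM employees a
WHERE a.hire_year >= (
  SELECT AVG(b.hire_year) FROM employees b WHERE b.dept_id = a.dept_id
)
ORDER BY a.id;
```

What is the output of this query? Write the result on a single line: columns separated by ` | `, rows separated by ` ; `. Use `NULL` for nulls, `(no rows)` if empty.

For each employees row a, compute AVG(hire_year) over rows sharing a.dept_id.
Keep row a if a.hire_year >= that per-group AVG.
  dept_id=1: AVG(hire_year) = 2015.5
  dept_id=2: AVG(hire_year) = 2019.0
  dept_id=3: AVG(hire_year) = 2023.0
  dept_id=4: AVG(hire_year) = 2016.333333

1 | 2023 ; 3 | 2021 ; 4 | 2020 ; 7 | 2017 ; 8 | 2018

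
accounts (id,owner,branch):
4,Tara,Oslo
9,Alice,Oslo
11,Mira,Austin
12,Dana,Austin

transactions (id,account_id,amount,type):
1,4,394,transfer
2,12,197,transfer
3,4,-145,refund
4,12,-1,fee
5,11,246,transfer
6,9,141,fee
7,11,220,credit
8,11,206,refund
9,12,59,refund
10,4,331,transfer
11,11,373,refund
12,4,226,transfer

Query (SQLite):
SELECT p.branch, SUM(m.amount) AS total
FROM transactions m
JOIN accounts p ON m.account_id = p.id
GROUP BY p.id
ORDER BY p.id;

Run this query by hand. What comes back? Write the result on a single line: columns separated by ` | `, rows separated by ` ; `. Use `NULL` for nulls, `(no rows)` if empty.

Oslo | 806 ; Oslo | 141 ; Austin | 1045 ; Austin | 255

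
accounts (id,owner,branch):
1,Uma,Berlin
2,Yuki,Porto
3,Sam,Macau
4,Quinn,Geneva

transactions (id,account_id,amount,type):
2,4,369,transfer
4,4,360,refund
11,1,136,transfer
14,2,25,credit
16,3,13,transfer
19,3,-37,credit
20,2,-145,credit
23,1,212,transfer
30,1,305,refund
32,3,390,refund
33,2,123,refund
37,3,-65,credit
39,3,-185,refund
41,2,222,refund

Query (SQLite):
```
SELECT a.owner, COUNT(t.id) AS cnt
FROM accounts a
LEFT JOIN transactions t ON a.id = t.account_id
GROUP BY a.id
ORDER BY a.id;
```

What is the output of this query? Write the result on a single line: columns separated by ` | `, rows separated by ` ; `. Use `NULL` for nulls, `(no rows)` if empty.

LEFT JOIN keeps every accounts row; unmatched ones get NULL for transactions columns.
Group by accounts.id and compute COUNT(t.id). COUNT(col) of an all-NULL group is 0.
  1: ids {11, 23, 30} → COUNT(t.id)=3
  2: ids {14, 20, 33, 41} → COUNT(t.id)=4
  3: ids {16, 19, 32, 37, 39} → COUNT(t.id)=5
  4: ids {2, 4} → COUNT(t.id)=2

Uma | 3 ; Yuki | 4 ; Sam | 5 ; Quinn | 2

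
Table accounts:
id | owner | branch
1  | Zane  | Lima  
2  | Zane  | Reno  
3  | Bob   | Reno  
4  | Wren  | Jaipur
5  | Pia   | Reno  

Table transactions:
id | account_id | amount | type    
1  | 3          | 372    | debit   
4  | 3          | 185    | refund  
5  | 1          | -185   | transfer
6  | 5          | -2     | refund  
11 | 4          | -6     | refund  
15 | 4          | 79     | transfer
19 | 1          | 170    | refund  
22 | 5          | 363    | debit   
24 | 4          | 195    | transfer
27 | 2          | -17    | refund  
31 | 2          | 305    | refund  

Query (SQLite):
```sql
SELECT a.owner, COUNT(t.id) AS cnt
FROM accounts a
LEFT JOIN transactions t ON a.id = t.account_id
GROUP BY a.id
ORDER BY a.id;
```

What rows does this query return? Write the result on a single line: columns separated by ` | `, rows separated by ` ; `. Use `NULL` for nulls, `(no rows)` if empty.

LEFT JOIN keeps every accounts row; unmatched ones get NULL for transactions columns.
Group by accounts.id and compute COUNT(t.id). COUNT(col) of an all-NULL group is 0.
  1: ids {5, 19} → COUNT(t.id)=2
  2: ids {27, 31} → COUNT(t.id)=2
  3: ids {1, 4} → COUNT(t.id)=2
  4: ids {11, 15, 24} → COUNT(t.id)=3
  5: ids {6, 22} → COUNT(t.id)=2

Zane | 2 ; Zane | 2 ; Bob | 2 ; Wren | 3 ; Pia | 2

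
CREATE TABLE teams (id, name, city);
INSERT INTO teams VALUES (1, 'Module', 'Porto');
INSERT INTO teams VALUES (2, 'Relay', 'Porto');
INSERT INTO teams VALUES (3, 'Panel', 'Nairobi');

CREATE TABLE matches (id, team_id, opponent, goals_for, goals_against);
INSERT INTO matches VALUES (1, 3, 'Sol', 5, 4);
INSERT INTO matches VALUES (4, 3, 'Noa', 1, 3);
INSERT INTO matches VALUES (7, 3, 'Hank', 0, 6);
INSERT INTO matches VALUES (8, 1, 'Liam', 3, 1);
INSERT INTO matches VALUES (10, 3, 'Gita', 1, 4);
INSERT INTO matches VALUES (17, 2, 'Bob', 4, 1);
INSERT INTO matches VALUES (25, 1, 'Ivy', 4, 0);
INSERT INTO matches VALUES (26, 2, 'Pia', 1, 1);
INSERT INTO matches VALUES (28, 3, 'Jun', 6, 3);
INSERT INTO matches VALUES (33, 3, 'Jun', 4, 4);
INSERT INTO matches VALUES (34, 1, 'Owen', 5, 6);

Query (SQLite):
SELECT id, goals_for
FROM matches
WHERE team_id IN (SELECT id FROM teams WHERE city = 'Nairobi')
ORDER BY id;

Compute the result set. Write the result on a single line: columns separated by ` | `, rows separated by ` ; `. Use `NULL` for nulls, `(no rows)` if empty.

1 | 5 ; 4 | 1 ; 7 | 0 ; 10 | 1 ; 28 | 6 ; 33 | 4

Inner query: teams.id where city = 'Nairobi'.
Outer: keep matches rows whose team_id is in that set.
Inner query → {3}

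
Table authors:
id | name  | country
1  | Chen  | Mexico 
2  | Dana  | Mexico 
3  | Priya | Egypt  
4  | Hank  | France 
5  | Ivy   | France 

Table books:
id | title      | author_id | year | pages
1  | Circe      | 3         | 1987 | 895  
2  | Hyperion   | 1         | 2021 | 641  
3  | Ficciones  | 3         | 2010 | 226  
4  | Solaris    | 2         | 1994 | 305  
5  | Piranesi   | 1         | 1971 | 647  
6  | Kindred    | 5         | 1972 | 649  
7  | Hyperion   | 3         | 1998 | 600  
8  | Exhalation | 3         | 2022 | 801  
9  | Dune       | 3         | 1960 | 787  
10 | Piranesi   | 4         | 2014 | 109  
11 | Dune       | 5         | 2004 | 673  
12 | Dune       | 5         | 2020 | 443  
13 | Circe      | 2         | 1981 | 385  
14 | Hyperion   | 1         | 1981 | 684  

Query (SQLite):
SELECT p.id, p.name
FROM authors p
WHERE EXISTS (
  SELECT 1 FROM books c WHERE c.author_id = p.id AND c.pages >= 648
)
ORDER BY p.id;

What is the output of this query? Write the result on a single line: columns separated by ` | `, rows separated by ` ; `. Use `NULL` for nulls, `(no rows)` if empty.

For each authors row, check whether any books with matching author_id has pages >= 648.
Keep rows where that is true.

1 | Chen ; 3 | Priya ; 5 | Ivy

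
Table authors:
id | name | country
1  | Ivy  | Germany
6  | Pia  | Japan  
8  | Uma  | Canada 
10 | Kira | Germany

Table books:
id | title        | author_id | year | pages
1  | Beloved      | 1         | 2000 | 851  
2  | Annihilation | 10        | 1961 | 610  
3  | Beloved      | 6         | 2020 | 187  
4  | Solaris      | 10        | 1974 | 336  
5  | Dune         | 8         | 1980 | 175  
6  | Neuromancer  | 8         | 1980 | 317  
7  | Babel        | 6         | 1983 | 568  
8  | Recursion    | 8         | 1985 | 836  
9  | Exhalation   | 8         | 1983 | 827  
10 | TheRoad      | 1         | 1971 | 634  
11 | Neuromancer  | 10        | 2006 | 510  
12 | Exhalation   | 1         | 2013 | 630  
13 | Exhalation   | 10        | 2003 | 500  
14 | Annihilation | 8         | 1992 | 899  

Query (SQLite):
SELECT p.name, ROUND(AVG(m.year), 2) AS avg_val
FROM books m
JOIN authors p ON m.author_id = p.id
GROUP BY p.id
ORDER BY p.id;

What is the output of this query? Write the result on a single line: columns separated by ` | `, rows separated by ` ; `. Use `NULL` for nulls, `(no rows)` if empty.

Ivy | 1994.67 ; Pia | 2001.5 ; Uma | 1984 ; Kira | 1986

Join each books row to its authors via author_id.
Group joined rows by authors.id; compute ROUND(AVG(m.year), 2) per group.
  1: ids {1, 10, 12} → ROUND(AVG(m.year), 2)=1994.67
  6: ids {3, 7} → ROUND(AVG(m.year), 2)=2001.5
  8: ids {5, 6, 8, 9, 14} → ROUND(AVG(m.year), 2)=1984
  10: ids {2, 4, 11, 13} → ROUND(AVG(m.year), 2)=1986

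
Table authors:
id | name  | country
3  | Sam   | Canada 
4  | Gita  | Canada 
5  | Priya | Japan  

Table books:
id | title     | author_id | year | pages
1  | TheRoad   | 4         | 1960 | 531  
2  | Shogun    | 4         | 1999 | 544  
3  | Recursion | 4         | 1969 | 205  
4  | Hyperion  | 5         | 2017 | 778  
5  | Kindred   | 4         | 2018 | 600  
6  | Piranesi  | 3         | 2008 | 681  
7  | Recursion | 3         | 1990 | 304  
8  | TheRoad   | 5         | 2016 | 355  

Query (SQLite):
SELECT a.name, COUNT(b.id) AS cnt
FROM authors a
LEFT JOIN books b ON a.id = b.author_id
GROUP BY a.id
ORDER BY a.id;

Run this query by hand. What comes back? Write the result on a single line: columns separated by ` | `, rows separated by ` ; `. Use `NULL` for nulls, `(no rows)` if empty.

Sam | 2 ; Gita | 4 ; Priya | 2

LEFT JOIN keeps every authors row; unmatched ones get NULL for books columns.
Group by authors.id and compute COUNT(b.id). COUNT(col) of an all-NULL group is 0.
  3: ids {6, 7} → COUNT(b.id)=2
  4: ids {1, 2, 3, 5} → COUNT(b.id)=4
  5: ids {4, 8} → COUNT(b.id)=2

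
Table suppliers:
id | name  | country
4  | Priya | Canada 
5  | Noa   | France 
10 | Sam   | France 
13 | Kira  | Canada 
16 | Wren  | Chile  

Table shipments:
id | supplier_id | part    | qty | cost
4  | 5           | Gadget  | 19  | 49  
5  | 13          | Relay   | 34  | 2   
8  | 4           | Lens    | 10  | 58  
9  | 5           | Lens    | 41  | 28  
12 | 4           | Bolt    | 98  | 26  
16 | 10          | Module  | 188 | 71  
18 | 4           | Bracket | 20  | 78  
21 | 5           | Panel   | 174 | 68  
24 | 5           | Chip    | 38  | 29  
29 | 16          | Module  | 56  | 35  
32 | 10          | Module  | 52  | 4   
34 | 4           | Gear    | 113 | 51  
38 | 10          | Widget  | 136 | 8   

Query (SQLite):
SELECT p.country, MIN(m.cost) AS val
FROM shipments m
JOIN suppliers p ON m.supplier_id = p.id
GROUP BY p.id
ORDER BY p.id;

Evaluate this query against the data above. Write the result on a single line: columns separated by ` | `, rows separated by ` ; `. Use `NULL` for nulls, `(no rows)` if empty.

Canada | 26 ; France | 28 ; France | 4 ; Canada | 2 ; Chile | 35

Join each shipments row to its suppliers via supplier_id.
Group joined rows by suppliers.id; compute MIN(m.cost) per group.
  4: ids {8, 12, 18, 34} → MIN(m.cost)=26
  5: ids {4, 9, 21, 24} → MIN(m.cost)=28
  10: ids {16, 32, 38} → MIN(m.cost)=4
  13: ids {5} → MIN(m.cost)=2
  16: ids {29} → MIN(m.cost)=35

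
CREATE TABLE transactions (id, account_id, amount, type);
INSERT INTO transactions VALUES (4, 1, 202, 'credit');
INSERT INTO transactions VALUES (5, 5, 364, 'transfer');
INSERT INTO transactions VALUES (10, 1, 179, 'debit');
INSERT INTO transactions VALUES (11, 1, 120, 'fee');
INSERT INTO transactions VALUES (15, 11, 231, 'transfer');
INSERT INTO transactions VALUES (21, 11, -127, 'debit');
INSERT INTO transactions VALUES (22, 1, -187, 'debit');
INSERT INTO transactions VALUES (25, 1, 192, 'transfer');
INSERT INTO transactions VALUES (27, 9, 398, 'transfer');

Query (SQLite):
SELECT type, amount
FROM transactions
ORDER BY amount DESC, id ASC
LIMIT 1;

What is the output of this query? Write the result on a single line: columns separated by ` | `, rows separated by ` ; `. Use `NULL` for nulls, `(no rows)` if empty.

Sort by amount desc, tiebreak id asc: (398, id=27), (364, id=5), (231, id=15), (202, id=4) …. Take first 1.

transfer | 398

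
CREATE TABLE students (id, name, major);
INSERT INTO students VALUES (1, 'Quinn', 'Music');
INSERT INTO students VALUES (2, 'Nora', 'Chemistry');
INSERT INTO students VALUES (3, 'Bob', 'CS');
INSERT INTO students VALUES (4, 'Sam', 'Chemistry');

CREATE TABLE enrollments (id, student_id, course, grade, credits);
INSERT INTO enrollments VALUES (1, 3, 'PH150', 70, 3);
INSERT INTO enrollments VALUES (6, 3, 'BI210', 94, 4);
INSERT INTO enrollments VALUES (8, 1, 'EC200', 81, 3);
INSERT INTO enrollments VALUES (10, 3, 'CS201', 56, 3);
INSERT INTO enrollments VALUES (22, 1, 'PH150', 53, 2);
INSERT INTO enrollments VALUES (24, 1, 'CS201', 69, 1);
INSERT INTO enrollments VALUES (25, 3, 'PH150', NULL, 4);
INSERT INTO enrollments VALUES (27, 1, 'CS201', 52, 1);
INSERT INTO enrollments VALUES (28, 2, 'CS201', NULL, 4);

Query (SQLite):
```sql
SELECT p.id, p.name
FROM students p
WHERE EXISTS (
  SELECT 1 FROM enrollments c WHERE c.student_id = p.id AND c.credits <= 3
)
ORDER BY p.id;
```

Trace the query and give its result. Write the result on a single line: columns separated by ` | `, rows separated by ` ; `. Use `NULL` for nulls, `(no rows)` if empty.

1 | Quinn ; 3 | Bob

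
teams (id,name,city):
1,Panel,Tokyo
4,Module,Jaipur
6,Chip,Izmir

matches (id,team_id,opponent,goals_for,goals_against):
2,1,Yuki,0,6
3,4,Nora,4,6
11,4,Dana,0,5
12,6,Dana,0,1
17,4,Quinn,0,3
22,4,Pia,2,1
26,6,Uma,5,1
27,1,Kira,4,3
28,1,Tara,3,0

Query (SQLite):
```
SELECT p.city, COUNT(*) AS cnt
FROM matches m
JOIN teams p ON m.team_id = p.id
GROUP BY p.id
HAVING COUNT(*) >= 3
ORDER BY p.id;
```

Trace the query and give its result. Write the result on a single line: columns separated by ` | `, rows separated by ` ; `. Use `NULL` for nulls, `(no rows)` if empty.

Tokyo | 3 ; Jaipur | 4

Join each matches row to its teams via team_id.
Group joined rows by teams.id; compute COUNT(*) per group.
HAVING: keep groups with count ≥ 3.
  1: ids {2, 27, 28} → COUNT(*)=3
  4: ids {3, 11, 17, 22} → COUNT(*)=4
  6: ids {12, 26} → COUNT(*)=2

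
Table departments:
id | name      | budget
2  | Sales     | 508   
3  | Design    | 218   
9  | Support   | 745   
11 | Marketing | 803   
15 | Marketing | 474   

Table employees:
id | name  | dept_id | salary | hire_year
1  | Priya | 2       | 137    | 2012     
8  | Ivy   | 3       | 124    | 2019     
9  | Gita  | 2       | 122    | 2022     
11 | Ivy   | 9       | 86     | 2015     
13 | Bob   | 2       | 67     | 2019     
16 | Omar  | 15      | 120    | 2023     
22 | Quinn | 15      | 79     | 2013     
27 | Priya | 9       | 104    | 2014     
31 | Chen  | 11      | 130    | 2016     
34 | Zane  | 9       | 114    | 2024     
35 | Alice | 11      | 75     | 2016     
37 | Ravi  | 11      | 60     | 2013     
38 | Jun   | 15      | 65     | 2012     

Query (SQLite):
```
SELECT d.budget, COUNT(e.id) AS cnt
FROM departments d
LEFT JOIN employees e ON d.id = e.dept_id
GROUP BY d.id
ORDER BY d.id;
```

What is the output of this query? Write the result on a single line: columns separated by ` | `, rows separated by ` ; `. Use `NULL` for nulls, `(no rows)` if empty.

LEFT JOIN keeps every departments row; unmatched ones get NULL for employees columns.
Group by departments.id and compute COUNT(e.id). COUNT(col) of an all-NULL group is 0.
  2: ids {1, 9, 13} → COUNT(e.id)=3
  3: ids {8} → COUNT(e.id)=1
  9: ids {11, 27, 34} → COUNT(e.id)=3
  11: ids {31, 35, 37} → COUNT(e.id)=3
  15: ids {16, 22, 38} → COUNT(e.id)=3

508 | 3 ; 218 | 1 ; 745 | 3 ; 803 | 3 ; 474 | 3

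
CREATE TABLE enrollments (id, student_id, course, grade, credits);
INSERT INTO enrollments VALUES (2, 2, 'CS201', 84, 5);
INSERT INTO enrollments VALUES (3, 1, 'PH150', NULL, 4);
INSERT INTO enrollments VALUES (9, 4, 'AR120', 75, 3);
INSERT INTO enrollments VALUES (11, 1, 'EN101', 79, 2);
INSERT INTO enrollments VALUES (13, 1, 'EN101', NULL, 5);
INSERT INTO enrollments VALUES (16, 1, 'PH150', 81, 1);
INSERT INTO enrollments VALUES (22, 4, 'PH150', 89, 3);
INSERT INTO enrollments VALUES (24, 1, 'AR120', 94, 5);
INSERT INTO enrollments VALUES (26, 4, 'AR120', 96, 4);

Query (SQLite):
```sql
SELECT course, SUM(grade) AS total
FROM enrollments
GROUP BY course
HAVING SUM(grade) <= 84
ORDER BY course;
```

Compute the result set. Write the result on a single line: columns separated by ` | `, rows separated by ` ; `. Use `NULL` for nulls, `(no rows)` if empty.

CS201 | 84 ; EN101 | 79

Partition enrollments by course; compute SUM(grade) within each group.
HAVING: keep groups where SUM(grade) <= 84.
  AR120: ids {9, 24, 26} → SUM(grade)=265
  CS201: ids {2} → SUM(grade)=84
  EN101: ids {11, 13} → SUM(grade)=79
  PH150: ids {3, 16, 22} → SUM(grade)=170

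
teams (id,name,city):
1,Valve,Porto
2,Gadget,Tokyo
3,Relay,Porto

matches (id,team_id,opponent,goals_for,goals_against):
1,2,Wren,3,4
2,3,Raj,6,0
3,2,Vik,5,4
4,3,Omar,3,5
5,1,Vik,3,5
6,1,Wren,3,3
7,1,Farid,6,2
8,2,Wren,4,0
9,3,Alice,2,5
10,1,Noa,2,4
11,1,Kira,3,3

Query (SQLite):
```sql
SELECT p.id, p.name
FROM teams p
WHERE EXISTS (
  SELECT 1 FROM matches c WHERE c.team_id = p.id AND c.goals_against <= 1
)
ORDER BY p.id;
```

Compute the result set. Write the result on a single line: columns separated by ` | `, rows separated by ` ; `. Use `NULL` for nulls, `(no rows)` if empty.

For each teams row, check whether any matches with matching team_id has goals_against <= 1.
Keep rows where that is true.

2 | Gadget ; 3 | Relay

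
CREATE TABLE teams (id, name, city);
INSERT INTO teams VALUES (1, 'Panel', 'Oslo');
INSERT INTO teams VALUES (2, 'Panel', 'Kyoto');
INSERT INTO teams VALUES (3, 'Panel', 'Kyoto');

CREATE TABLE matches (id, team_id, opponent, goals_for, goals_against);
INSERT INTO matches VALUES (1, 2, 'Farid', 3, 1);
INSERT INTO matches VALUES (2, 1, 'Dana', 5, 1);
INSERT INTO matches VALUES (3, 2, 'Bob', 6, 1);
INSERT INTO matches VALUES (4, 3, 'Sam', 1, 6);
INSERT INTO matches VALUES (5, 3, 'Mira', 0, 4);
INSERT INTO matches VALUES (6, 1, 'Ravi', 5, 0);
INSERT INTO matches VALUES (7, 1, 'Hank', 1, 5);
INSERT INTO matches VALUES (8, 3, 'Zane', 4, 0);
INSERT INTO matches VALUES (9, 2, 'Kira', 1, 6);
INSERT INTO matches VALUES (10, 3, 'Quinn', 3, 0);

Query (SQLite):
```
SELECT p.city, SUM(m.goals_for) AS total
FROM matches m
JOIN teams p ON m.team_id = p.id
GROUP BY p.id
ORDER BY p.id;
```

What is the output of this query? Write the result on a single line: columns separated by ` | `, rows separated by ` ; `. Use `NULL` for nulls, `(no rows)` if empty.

Join each matches row to its teams via team_id.
Group joined rows by teams.id; compute SUM(m.goals_for) per group.
  1: ids {2, 6, 7} → SUM(m.goals_for)=11
  2: ids {1, 3, 9} → SUM(m.goals_for)=10
  3: ids {4, 5, 8, 10} → SUM(m.goals_for)=8

Oslo | 11 ; Kyoto | 10 ; Kyoto | 8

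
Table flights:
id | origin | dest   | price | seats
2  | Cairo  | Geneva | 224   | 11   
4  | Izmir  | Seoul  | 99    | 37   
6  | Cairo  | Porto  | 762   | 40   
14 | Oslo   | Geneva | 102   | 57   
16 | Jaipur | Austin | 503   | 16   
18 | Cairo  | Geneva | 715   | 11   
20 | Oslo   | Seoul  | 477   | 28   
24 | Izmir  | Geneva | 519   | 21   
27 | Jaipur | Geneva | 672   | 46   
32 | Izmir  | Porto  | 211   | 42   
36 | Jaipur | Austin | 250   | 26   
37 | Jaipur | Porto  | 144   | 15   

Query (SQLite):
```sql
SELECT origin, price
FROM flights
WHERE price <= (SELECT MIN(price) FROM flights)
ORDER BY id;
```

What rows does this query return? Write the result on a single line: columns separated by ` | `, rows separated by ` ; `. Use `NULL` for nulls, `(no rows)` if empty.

Izmir | 99

Scalar subquery: MIN(price) over all flights rows = 99.
Keep rows where price <= that value.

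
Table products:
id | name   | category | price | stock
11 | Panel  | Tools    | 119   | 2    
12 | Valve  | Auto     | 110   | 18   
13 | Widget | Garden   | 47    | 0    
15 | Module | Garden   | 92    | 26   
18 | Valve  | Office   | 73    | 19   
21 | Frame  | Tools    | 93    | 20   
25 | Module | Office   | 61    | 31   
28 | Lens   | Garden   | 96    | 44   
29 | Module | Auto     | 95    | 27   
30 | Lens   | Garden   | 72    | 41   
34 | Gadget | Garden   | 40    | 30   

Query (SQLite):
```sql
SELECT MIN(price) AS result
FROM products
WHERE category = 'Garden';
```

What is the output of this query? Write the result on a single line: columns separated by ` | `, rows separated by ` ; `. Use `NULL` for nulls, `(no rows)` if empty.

Rows where category='Garden' → price values: [47, 92, 96, 72, 40].
MIN of non-NULL values = 40.

40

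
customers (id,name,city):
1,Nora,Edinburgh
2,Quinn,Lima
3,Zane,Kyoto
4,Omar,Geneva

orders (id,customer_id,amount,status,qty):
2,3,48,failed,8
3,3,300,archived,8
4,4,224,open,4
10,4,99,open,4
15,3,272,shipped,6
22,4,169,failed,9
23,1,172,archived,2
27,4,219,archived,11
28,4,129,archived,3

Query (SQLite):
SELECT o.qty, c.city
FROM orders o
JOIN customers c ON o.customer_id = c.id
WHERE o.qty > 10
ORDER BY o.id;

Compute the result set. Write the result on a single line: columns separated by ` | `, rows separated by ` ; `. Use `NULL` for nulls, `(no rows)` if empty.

Each orders row matches the customers row where customer_id = customers.id.
Then keep rows with o.qty > 10.

11 | Geneva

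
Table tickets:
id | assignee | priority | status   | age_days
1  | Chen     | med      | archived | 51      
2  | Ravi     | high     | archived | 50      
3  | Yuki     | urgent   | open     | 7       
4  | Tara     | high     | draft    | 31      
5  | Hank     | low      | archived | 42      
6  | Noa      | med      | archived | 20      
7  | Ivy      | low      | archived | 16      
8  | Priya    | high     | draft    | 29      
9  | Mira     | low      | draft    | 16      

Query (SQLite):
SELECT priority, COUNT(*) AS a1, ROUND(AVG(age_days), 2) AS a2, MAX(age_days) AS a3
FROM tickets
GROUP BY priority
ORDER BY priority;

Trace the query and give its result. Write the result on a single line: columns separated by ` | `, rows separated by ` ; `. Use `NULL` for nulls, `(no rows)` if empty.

high | 3 | 36.67 | 50 ; low | 3 | 24.67 | 42 ; med | 2 | 35.5 | 51 ; urgent | 1 | 7 | 7

Group tickets by priority.
Per group compute: COUNT(*), ROUND(AVG(age_days), 2), MAX(age_days).
  high: ids {2, 4, 8} → COUNT(*)=3, ROUND(AVG(age_days), 2)=36.67, MAX(age_days)=50
  low: ids {5, 7, 9} → COUNT(*)=3, ROUND(AVG(age_days), 2)=24.67, MAX(age_days)=42
  med: ids {1, 6} → COUNT(*)=2, ROUND(AVG(age_days), 2)=35.5, MAX(age_days)=51
  urgent: ids {3} → COUNT(*)=1, ROUND(AVG(age_days), 2)=7, MAX(age_days)=7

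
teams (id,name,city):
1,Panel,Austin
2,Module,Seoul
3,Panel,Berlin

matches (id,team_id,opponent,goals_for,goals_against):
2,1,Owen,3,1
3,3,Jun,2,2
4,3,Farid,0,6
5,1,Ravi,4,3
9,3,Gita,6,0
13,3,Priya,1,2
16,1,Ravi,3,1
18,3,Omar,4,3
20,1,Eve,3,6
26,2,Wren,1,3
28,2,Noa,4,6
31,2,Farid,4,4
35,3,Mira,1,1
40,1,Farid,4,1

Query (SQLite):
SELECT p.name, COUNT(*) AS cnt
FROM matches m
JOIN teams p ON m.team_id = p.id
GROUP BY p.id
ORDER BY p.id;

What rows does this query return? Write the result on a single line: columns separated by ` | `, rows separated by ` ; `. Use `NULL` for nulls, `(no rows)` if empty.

Join each matches row to its teams via team_id.
Group joined rows by teams.id; compute COUNT(*) per group.
  1: ids {2, 5, 16, 20, 40} → COUNT(*)=5
  2: ids {26, 28, 31} → COUNT(*)=3
  3: ids {3, 4, 9, 13, 18, 35} → COUNT(*)=6

Panel | 5 ; Module | 3 ; Panel | 6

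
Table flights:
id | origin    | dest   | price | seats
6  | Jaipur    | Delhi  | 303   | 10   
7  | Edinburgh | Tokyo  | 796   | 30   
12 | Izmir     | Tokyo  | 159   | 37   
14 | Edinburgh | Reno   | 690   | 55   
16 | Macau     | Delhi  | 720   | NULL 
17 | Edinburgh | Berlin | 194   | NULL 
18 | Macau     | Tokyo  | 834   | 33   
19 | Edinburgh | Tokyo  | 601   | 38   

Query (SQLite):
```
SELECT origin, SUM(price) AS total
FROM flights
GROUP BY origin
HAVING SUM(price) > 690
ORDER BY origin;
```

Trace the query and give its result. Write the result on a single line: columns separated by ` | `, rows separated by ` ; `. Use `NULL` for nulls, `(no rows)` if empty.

Partition flights by origin; compute SUM(price) within each group.
HAVING: keep groups where SUM(price) > 690.
  Edinburgh: ids {7, 14, 17, 19} → SUM(price)=2281
  Izmir: ids {12} → SUM(price)=159
  Jaipur: ids {6} → SUM(price)=303
  Macau: ids {16, 18} → SUM(price)=1554

Edinburgh | 2281 ; Macau | 1554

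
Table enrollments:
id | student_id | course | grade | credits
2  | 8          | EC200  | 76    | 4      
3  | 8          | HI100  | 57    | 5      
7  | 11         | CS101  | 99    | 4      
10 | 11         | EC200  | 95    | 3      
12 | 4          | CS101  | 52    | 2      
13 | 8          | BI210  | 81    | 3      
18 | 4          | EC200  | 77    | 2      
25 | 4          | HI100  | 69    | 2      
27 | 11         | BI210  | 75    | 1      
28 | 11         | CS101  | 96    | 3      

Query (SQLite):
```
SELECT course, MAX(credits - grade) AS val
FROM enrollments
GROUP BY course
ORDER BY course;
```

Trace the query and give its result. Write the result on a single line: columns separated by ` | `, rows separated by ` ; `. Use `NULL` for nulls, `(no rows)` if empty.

BI210 | -74 ; CS101 | -50 ; EC200 | -72 ; HI100 | -52

For each row compute credits - grade.
Group by course; take MAX of the expression per group.
  BI210: ids {13, 27} → MAX(credits - grade)=-74
  CS101: ids {7, 12, 28} → MAX(credits - grade)=-50
  EC200: ids {2, 10, 18} → MAX(credits - grade)=-72
  HI100: ids {3, 25} → MAX(credits - grade)=-52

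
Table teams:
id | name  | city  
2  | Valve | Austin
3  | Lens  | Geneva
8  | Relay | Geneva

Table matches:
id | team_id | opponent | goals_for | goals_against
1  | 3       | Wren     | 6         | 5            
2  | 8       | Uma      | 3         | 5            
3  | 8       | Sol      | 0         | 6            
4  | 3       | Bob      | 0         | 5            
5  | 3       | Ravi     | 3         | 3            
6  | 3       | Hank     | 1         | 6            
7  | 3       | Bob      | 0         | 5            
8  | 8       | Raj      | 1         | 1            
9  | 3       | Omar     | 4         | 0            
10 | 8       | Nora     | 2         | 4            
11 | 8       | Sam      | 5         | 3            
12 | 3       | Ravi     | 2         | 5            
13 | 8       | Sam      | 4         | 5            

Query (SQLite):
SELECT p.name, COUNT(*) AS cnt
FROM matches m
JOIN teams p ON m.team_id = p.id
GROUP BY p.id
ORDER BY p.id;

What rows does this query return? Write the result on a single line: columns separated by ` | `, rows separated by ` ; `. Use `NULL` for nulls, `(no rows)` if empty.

Lens | 7 ; Relay | 6

Join each matches row to its teams via team_id.
Group joined rows by teams.id; compute COUNT(*) per group.
  3: ids {1, 4, 5, 6, 7, 9, 12} → COUNT(*)=7
  8: ids {2, 3, 8, 10, 11, 13} → COUNT(*)=6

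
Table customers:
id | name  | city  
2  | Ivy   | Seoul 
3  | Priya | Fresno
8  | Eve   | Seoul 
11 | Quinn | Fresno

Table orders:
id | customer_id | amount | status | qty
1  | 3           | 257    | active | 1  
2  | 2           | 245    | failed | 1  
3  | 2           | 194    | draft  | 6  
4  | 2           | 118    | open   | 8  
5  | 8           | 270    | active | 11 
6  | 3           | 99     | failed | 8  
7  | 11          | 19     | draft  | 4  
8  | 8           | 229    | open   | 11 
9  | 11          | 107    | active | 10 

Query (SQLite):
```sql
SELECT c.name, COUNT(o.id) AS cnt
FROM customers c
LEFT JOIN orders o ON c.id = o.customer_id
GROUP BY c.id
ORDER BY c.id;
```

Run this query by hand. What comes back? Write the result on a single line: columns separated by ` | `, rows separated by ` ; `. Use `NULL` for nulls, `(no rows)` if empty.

Ivy | 3 ; Priya | 2 ; Eve | 2 ; Quinn | 2

LEFT JOIN keeps every customers row; unmatched ones get NULL for orders columns.
Group by customers.id and compute COUNT(o.id). COUNT(col) of an all-NULL group is 0.
  2: ids {2, 3, 4} → COUNT(o.id)=3
  3: ids {1, 6} → COUNT(o.id)=2
  8: ids {5, 8} → COUNT(o.id)=2
  11: ids {7, 9} → COUNT(o.id)=2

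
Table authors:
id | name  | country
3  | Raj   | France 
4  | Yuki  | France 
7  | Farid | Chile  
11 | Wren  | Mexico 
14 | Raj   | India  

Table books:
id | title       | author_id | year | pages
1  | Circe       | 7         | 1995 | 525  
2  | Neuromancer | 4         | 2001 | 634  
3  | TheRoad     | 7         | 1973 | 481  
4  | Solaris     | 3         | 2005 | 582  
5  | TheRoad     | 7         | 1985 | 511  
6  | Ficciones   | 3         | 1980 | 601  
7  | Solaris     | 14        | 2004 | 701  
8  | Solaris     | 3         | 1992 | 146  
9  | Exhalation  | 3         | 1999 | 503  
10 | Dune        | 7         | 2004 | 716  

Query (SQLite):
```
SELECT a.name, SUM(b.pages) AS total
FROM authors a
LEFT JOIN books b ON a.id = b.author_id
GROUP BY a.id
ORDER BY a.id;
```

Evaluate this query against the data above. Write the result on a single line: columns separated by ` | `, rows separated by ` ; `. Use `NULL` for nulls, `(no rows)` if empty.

Raj | 1832 ; Yuki | 634 ; Farid | 2233 ; Wren | NULL ; Raj | 701

LEFT JOIN keeps every authors row; unmatched ones get NULL for books columns.
Group by authors.id and compute SUM(b.pages). SUM over an all-NULL group is NULL.
  3: ids {4, 6, 8, 9} → SUM(b.pages)=1832
  4: ids {2} → SUM(b.pages)=634
  7: ids {1, 3, 5, 10} → SUM(b.pages)=2233
  11: ids {—} → SUM(b.pages)=NULL
  14: ids {7} → SUM(b.pages)=701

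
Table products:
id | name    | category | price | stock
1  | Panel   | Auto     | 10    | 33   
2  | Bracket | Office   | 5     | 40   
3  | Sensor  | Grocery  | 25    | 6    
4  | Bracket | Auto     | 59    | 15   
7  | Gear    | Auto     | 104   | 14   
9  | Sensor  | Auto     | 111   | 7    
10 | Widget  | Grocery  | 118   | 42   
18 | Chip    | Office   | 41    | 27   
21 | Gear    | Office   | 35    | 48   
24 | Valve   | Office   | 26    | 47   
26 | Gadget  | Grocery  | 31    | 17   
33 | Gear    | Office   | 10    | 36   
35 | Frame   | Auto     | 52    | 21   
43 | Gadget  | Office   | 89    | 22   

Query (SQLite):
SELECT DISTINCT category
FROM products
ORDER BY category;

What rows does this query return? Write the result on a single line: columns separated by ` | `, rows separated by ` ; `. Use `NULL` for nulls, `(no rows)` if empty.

Auto ; Grocery ; Office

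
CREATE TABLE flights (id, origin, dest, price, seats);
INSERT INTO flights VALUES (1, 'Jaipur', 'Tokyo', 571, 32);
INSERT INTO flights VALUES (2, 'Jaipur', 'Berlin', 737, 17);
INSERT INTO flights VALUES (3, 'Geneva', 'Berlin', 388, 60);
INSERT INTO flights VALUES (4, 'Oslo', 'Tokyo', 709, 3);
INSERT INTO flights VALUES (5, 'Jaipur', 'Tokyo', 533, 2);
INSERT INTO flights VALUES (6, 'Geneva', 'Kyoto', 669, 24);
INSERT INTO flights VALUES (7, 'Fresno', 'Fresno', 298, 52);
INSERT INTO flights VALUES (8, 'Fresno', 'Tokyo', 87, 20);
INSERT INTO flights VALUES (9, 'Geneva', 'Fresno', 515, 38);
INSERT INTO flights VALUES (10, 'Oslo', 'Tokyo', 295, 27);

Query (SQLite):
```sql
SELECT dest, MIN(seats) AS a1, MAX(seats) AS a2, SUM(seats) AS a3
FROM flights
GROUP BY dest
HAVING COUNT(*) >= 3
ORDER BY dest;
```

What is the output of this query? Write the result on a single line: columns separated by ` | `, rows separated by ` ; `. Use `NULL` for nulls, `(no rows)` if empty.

Tokyo | 2 | 32 | 84

Group flights by dest.
Per group compute: MIN(seats), MAX(seats), SUM(seats).
HAVING: drop groups with fewer than 3 rows.
  Berlin: ids {2, 3} → MIN(seats)=17, MAX(seats)=60, SUM(seats)=77
  Fresno: ids {7, 9} → MIN(seats)=38, MAX(seats)=52, SUM(seats)=90
  Kyoto: ids {6} → MIN(seats)=24, MAX(seats)=24, SUM(seats)=24
  Tokyo: ids {1, 4, 5, 8, 10} → MIN(seats)=2, MAX(seats)=32, SUM(seats)=84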